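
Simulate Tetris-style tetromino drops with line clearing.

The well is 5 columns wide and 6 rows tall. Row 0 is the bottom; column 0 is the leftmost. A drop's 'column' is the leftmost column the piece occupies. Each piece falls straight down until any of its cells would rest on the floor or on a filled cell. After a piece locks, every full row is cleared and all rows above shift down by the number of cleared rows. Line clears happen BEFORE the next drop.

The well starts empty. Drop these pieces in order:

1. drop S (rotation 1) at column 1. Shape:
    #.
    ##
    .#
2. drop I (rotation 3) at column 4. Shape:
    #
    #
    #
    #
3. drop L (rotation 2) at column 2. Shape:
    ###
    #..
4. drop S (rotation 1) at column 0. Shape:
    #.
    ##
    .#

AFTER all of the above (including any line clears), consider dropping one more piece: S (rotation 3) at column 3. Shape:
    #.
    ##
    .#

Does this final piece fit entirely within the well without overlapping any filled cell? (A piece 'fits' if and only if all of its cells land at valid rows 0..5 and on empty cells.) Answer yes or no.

Answer: no

Derivation:
Drop 1: S rot1 at col 1 lands with bottom-row=0; cleared 0 line(s) (total 0); column heights now [0 3 2 0 0], max=3
Drop 2: I rot3 at col 4 lands with bottom-row=0; cleared 0 line(s) (total 0); column heights now [0 3 2 0 4], max=4
Drop 3: L rot2 at col 2 lands with bottom-row=3; cleared 0 line(s) (total 0); column heights now [0 3 5 5 5], max=5
Drop 4: S rot1 at col 0 lands with bottom-row=3; cleared 1 line(s) (total 1); column heights now [5 4 4 0 4], max=5
Test piece S rot3 at col 3 (width 2): heights before test = [5 4 4 0 4]; fits = False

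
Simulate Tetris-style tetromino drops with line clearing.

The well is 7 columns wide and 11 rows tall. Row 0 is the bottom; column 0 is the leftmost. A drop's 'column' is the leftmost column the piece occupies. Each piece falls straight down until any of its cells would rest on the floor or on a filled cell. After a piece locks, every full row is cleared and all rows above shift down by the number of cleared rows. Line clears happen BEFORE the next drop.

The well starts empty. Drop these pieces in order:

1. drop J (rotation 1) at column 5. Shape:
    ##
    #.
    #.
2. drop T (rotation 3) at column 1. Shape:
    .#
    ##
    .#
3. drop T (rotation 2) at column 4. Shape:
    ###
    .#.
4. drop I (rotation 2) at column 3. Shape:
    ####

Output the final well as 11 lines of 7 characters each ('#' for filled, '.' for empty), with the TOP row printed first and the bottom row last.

Answer: .......
.......
.......
.......
.......
...####
....###
.....#.
..#..##
.##..#.
..#..#.

Derivation:
Drop 1: J rot1 at col 5 lands with bottom-row=0; cleared 0 line(s) (total 0); column heights now [0 0 0 0 0 3 3], max=3
Drop 2: T rot3 at col 1 lands with bottom-row=0; cleared 0 line(s) (total 0); column heights now [0 2 3 0 0 3 3], max=3
Drop 3: T rot2 at col 4 lands with bottom-row=3; cleared 0 line(s) (total 0); column heights now [0 2 3 0 5 5 5], max=5
Drop 4: I rot2 at col 3 lands with bottom-row=5; cleared 0 line(s) (total 0); column heights now [0 2 3 6 6 6 6], max=6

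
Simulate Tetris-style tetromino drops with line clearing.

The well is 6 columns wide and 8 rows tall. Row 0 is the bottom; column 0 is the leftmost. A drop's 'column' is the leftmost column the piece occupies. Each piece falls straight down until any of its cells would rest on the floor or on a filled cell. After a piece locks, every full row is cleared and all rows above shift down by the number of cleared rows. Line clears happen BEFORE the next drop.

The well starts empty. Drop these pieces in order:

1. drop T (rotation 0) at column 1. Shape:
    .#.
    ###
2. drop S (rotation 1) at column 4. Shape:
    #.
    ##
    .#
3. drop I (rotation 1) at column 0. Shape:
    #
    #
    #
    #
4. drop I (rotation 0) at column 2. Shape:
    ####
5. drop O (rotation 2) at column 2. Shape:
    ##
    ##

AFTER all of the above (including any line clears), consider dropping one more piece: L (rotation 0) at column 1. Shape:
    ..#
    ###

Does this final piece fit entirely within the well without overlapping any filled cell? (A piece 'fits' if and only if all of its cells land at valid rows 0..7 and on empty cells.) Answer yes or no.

Answer: yes

Derivation:
Drop 1: T rot0 at col 1 lands with bottom-row=0; cleared 0 line(s) (total 0); column heights now [0 1 2 1 0 0], max=2
Drop 2: S rot1 at col 4 lands with bottom-row=0; cleared 0 line(s) (total 0); column heights now [0 1 2 1 3 2], max=3
Drop 3: I rot1 at col 0 lands with bottom-row=0; cleared 0 line(s) (total 0); column heights now [4 1 2 1 3 2], max=4
Drop 4: I rot0 at col 2 lands with bottom-row=3; cleared 0 line(s) (total 0); column heights now [4 1 4 4 4 4], max=4
Drop 5: O rot2 at col 2 lands with bottom-row=4; cleared 0 line(s) (total 0); column heights now [4 1 6 6 4 4], max=6
Test piece L rot0 at col 1 (width 3): heights before test = [4 1 6 6 4 4]; fits = True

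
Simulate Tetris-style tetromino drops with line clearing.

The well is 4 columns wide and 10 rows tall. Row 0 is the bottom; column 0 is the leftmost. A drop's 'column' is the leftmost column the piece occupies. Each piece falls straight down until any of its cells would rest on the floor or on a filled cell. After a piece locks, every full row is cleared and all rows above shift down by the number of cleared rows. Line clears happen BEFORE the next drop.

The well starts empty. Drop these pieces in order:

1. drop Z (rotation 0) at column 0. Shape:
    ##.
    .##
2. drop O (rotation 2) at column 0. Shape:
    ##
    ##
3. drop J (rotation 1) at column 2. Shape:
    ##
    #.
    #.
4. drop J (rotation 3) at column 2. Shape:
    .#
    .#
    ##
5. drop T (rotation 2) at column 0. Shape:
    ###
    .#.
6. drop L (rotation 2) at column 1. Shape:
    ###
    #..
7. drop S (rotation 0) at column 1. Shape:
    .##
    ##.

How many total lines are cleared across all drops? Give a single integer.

Answer: 2

Derivation:
Drop 1: Z rot0 at col 0 lands with bottom-row=0; cleared 0 line(s) (total 0); column heights now [2 2 1 0], max=2
Drop 2: O rot2 at col 0 lands with bottom-row=2; cleared 0 line(s) (total 0); column heights now [4 4 1 0], max=4
Drop 3: J rot1 at col 2 lands with bottom-row=1; cleared 1 line(s) (total 1); column heights now [3 3 3 0], max=3
Drop 4: J rot3 at col 2 lands with bottom-row=3; cleared 0 line(s) (total 1); column heights now [3 3 4 6], max=6
Drop 5: T rot2 at col 0 lands with bottom-row=3; cleared 1 line(s) (total 2); column heights now [3 4 4 5], max=5
Drop 6: L rot2 at col 1 lands with bottom-row=4; cleared 0 line(s) (total 2); column heights now [3 6 6 6], max=6
Drop 7: S rot0 at col 1 lands with bottom-row=6; cleared 0 line(s) (total 2); column heights now [3 7 8 8], max=8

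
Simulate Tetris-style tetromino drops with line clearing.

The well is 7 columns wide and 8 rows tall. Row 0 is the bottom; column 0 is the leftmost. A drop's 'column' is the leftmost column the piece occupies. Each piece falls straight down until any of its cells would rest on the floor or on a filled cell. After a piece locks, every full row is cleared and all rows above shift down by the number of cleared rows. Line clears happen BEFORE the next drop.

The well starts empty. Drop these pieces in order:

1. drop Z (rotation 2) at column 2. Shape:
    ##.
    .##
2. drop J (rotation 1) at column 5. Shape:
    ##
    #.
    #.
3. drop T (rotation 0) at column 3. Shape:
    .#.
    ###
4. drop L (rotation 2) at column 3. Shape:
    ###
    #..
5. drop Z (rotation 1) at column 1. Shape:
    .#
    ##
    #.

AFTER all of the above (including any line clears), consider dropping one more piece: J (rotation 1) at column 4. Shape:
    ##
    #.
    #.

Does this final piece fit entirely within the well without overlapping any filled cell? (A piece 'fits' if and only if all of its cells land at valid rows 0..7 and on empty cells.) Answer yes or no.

Drop 1: Z rot2 at col 2 lands with bottom-row=0; cleared 0 line(s) (total 0); column heights now [0 0 2 2 1 0 0], max=2
Drop 2: J rot1 at col 5 lands with bottom-row=0; cleared 0 line(s) (total 0); column heights now [0 0 2 2 1 3 3], max=3
Drop 3: T rot0 at col 3 lands with bottom-row=3; cleared 0 line(s) (total 0); column heights now [0 0 2 4 5 4 3], max=5
Drop 4: L rot2 at col 3 lands with bottom-row=4; cleared 0 line(s) (total 0); column heights now [0 0 2 6 6 6 3], max=6
Drop 5: Z rot1 at col 1 lands with bottom-row=1; cleared 0 line(s) (total 0); column heights now [0 3 4 6 6 6 3], max=6
Test piece J rot1 at col 4 (width 2): heights before test = [0 3 4 6 6 6 3]; fits = False

Answer: no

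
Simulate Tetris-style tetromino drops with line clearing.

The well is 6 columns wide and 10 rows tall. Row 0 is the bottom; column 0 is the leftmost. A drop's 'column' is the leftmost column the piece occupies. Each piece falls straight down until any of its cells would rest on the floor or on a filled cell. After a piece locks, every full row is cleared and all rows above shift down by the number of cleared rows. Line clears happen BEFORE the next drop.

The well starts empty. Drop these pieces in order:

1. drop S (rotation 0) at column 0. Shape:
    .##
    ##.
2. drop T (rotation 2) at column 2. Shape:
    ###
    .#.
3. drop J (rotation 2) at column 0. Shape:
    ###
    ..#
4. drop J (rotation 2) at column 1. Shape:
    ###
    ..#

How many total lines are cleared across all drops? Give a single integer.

Answer: 0

Derivation:
Drop 1: S rot0 at col 0 lands with bottom-row=0; cleared 0 line(s) (total 0); column heights now [1 2 2 0 0 0], max=2
Drop 2: T rot2 at col 2 lands with bottom-row=1; cleared 0 line(s) (total 0); column heights now [1 2 3 3 3 0], max=3
Drop 3: J rot2 at col 0 lands with bottom-row=3; cleared 0 line(s) (total 0); column heights now [5 5 5 3 3 0], max=5
Drop 4: J rot2 at col 1 lands with bottom-row=4; cleared 0 line(s) (total 0); column heights now [5 6 6 6 3 0], max=6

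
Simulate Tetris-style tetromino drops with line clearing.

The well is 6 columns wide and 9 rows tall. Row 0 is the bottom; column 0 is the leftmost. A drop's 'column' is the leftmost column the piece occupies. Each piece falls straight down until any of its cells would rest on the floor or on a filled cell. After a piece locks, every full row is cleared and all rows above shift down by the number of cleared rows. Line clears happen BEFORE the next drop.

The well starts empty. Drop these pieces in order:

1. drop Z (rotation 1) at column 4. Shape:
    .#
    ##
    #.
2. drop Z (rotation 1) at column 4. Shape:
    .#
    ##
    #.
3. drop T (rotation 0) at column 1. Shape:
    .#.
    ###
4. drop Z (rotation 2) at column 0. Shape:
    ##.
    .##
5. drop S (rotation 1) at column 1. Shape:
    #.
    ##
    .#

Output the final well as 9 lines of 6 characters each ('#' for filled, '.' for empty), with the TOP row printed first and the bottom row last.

Answer: ......
......
......
.#....
.##..#
###.##
.##.##
..#.##
.####.

Derivation:
Drop 1: Z rot1 at col 4 lands with bottom-row=0; cleared 0 line(s) (total 0); column heights now [0 0 0 0 2 3], max=3
Drop 2: Z rot1 at col 4 lands with bottom-row=2; cleared 0 line(s) (total 0); column heights now [0 0 0 0 4 5], max=5
Drop 3: T rot0 at col 1 lands with bottom-row=0; cleared 0 line(s) (total 0); column heights now [0 1 2 1 4 5], max=5
Drop 4: Z rot2 at col 0 lands with bottom-row=2; cleared 0 line(s) (total 0); column heights now [4 4 3 1 4 5], max=5
Drop 5: S rot1 at col 1 lands with bottom-row=3; cleared 0 line(s) (total 0); column heights now [4 6 5 1 4 5], max=6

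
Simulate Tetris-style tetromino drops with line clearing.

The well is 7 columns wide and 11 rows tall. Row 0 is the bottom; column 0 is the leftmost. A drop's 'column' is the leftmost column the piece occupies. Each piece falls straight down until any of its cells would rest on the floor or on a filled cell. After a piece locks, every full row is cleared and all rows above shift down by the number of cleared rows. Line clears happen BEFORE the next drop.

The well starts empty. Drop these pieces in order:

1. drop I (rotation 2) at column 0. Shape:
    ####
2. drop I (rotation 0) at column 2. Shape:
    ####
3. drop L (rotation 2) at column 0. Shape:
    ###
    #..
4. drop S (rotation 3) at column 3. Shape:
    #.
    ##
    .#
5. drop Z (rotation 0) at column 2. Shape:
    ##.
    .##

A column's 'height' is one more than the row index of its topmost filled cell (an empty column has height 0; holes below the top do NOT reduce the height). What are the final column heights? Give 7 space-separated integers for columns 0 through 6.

Drop 1: I rot2 at col 0 lands with bottom-row=0; cleared 0 line(s) (total 0); column heights now [1 1 1 1 0 0 0], max=1
Drop 2: I rot0 at col 2 lands with bottom-row=1; cleared 0 line(s) (total 0); column heights now [1 1 2 2 2 2 0], max=2
Drop 3: L rot2 at col 0 lands with bottom-row=1; cleared 0 line(s) (total 0); column heights now [3 3 3 2 2 2 0], max=3
Drop 4: S rot3 at col 3 lands with bottom-row=2; cleared 0 line(s) (total 0); column heights now [3 3 3 5 4 2 0], max=5
Drop 5: Z rot0 at col 2 lands with bottom-row=5; cleared 0 line(s) (total 0); column heights now [3 3 7 7 6 2 0], max=7

Answer: 3 3 7 7 6 2 0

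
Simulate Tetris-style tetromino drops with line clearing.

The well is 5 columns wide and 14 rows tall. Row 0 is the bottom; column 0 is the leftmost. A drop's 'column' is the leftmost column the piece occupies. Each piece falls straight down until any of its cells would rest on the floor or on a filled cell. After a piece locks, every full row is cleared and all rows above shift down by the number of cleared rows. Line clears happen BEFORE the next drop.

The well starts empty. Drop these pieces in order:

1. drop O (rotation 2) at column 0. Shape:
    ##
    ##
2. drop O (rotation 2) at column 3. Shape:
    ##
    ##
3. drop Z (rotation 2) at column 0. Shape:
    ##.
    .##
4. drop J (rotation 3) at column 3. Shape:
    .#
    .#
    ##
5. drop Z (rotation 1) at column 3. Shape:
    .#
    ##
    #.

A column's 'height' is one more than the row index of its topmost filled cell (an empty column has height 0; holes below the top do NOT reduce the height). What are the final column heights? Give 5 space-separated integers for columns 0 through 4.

Answer: 4 4 3 6 7

Derivation:
Drop 1: O rot2 at col 0 lands with bottom-row=0; cleared 0 line(s) (total 0); column heights now [2 2 0 0 0], max=2
Drop 2: O rot2 at col 3 lands with bottom-row=0; cleared 0 line(s) (total 0); column heights now [2 2 0 2 2], max=2
Drop 3: Z rot2 at col 0 lands with bottom-row=2; cleared 0 line(s) (total 0); column heights now [4 4 3 2 2], max=4
Drop 4: J rot3 at col 3 lands with bottom-row=2; cleared 0 line(s) (total 0); column heights now [4 4 3 3 5], max=5
Drop 5: Z rot1 at col 3 lands with bottom-row=4; cleared 0 line(s) (total 0); column heights now [4 4 3 6 7], max=7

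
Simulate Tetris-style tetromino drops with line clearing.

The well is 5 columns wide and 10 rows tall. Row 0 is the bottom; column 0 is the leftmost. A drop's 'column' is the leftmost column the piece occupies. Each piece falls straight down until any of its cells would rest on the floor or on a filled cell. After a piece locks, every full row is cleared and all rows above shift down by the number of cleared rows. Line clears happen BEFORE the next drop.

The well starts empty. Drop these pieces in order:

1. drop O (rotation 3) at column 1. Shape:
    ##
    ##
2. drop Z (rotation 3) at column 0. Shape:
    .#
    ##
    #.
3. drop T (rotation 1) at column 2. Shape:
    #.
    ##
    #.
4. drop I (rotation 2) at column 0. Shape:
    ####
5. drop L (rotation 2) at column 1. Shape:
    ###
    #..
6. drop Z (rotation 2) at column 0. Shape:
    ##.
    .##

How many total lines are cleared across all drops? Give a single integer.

Answer: 0

Derivation:
Drop 1: O rot3 at col 1 lands with bottom-row=0; cleared 0 line(s) (total 0); column heights now [0 2 2 0 0], max=2
Drop 2: Z rot3 at col 0 lands with bottom-row=1; cleared 0 line(s) (total 0); column heights now [3 4 2 0 0], max=4
Drop 3: T rot1 at col 2 lands with bottom-row=2; cleared 0 line(s) (total 0); column heights now [3 4 5 4 0], max=5
Drop 4: I rot2 at col 0 lands with bottom-row=5; cleared 0 line(s) (total 0); column heights now [6 6 6 6 0], max=6
Drop 5: L rot2 at col 1 lands with bottom-row=6; cleared 0 line(s) (total 0); column heights now [6 8 8 8 0], max=8
Drop 6: Z rot2 at col 0 lands with bottom-row=8; cleared 0 line(s) (total 0); column heights now [10 10 9 8 0], max=10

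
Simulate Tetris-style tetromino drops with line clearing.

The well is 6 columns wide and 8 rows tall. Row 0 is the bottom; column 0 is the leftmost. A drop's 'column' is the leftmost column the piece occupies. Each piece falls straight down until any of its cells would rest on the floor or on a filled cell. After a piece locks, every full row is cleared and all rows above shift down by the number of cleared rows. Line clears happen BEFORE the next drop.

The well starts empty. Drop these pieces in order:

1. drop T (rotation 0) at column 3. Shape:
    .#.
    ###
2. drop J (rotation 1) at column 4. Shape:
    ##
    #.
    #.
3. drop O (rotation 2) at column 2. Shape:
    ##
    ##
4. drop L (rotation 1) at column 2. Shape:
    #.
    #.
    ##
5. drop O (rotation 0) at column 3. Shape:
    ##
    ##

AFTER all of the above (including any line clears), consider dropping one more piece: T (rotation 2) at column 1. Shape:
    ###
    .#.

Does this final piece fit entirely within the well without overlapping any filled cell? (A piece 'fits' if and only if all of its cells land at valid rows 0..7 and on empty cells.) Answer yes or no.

Answer: yes

Derivation:
Drop 1: T rot0 at col 3 lands with bottom-row=0; cleared 0 line(s) (total 0); column heights now [0 0 0 1 2 1], max=2
Drop 2: J rot1 at col 4 lands with bottom-row=2; cleared 0 line(s) (total 0); column heights now [0 0 0 1 5 5], max=5
Drop 3: O rot2 at col 2 lands with bottom-row=1; cleared 0 line(s) (total 0); column heights now [0 0 3 3 5 5], max=5
Drop 4: L rot1 at col 2 lands with bottom-row=3; cleared 0 line(s) (total 0); column heights now [0 0 6 4 5 5], max=6
Drop 5: O rot0 at col 3 lands with bottom-row=5; cleared 0 line(s) (total 0); column heights now [0 0 6 7 7 5], max=7
Test piece T rot2 at col 1 (width 3): heights before test = [0 0 6 7 7 5]; fits = True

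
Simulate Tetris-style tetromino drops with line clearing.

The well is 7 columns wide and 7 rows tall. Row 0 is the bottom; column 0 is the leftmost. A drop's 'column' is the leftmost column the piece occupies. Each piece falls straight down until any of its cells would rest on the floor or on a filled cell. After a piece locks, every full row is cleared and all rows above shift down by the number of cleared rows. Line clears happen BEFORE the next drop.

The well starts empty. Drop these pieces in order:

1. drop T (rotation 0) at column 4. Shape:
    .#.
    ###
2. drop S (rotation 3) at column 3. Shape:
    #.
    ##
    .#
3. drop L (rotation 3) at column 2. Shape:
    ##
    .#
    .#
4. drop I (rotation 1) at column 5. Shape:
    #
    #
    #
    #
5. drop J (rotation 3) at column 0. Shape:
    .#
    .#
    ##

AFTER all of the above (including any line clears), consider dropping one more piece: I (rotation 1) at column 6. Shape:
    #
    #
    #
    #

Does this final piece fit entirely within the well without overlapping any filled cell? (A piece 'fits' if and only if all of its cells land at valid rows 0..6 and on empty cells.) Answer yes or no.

Drop 1: T rot0 at col 4 lands with bottom-row=0; cleared 0 line(s) (total 0); column heights now [0 0 0 0 1 2 1], max=2
Drop 2: S rot3 at col 3 lands with bottom-row=1; cleared 0 line(s) (total 0); column heights now [0 0 0 4 3 2 1], max=4
Drop 3: L rot3 at col 2 lands with bottom-row=4; cleared 0 line(s) (total 0); column heights now [0 0 7 7 3 2 1], max=7
Drop 4: I rot1 at col 5 lands with bottom-row=2; cleared 0 line(s) (total 0); column heights now [0 0 7 7 3 6 1], max=7
Drop 5: J rot3 at col 0 lands with bottom-row=0; cleared 0 line(s) (total 0); column heights now [1 3 7 7 3 6 1], max=7
Test piece I rot1 at col 6 (width 1): heights before test = [1 3 7 7 3 6 1]; fits = True

Answer: yes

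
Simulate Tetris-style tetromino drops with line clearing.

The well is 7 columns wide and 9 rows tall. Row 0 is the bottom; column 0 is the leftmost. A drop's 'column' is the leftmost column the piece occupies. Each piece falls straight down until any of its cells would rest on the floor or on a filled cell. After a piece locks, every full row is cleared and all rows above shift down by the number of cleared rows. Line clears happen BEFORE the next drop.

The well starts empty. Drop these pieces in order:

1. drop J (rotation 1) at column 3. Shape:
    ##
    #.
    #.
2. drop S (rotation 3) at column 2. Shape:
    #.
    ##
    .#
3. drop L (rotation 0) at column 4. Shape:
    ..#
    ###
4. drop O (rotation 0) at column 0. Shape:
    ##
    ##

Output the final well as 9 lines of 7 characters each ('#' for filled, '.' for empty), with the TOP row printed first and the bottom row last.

Answer: .......
.......
.......
..#....
..##..#
...####
...##..
##.#...
##.#...

Derivation:
Drop 1: J rot1 at col 3 lands with bottom-row=0; cleared 0 line(s) (total 0); column heights now [0 0 0 3 3 0 0], max=3
Drop 2: S rot3 at col 2 lands with bottom-row=3; cleared 0 line(s) (total 0); column heights now [0 0 6 5 3 0 0], max=6
Drop 3: L rot0 at col 4 lands with bottom-row=3; cleared 0 line(s) (total 0); column heights now [0 0 6 5 4 4 5], max=6
Drop 4: O rot0 at col 0 lands with bottom-row=0; cleared 0 line(s) (total 0); column heights now [2 2 6 5 4 4 5], max=6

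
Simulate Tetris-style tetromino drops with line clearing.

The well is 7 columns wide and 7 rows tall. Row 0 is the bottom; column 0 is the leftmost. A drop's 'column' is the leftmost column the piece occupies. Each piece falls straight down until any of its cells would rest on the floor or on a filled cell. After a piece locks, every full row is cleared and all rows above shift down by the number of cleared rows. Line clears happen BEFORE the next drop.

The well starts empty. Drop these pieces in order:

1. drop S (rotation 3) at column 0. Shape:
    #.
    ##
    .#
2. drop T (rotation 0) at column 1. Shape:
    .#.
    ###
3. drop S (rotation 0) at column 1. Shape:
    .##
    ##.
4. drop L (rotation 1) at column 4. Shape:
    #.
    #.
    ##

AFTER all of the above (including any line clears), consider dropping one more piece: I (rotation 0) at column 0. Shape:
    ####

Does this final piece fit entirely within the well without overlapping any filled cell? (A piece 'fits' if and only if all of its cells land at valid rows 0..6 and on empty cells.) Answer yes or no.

Drop 1: S rot3 at col 0 lands with bottom-row=0; cleared 0 line(s) (total 0); column heights now [3 2 0 0 0 0 0], max=3
Drop 2: T rot0 at col 1 lands with bottom-row=2; cleared 0 line(s) (total 0); column heights now [3 3 4 3 0 0 0], max=4
Drop 3: S rot0 at col 1 lands with bottom-row=4; cleared 0 line(s) (total 0); column heights now [3 5 6 6 0 0 0], max=6
Drop 4: L rot1 at col 4 lands with bottom-row=0; cleared 0 line(s) (total 0); column heights now [3 5 6 6 3 1 0], max=6
Test piece I rot0 at col 0 (width 4): heights before test = [3 5 6 6 3 1 0]; fits = True

Answer: yes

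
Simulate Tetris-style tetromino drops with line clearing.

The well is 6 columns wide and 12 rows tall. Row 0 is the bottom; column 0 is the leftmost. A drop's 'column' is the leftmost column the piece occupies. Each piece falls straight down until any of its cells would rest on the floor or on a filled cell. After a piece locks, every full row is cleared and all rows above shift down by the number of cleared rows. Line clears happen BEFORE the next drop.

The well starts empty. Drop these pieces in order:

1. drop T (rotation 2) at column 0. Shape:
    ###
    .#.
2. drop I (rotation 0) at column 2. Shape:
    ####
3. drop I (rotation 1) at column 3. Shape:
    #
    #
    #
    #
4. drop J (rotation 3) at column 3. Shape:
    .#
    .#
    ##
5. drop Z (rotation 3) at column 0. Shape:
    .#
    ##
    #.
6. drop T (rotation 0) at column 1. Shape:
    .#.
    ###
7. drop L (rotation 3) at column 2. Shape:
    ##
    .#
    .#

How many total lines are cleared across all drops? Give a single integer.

Answer: 0

Derivation:
Drop 1: T rot2 at col 0 lands with bottom-row=0; cleared 0 line(s) (total 0); column heights now [2 2 2 0 0 0], max=2
Drop 2: I rot0 at col 2 lands with bottom-row=2; cleared 0 line(s) (total 0); column heights now [2 2 3 3 3 3], max=3
Drop 3: I rot1 at col 3 lands with bottom-row=3; cleared 0 line(s) (total 0); column heights now [2 2 3 7 3 3], max=7
Drop 4: J rot3 at col 3 lands with bottom-row=7; cleared 0 line(s) (total 0); column heights now [2 2 3 8 10 3], max=10
Drop 5: Z rot3 at col 0 lands with bottom-row=2; cleared 0 line(s) (total 0); column heights now [4 5 3 8 10 3], max=10
Drop 6: T rot0 at col 1 lands with bottom-row=8; cleared 0 line(s) (total 0); column heights now [4 9 10 9 10 3], max=10
Drop 7: L rot3 at col 2 lands with bottom-row=9; cleared 0 line(s) (total 0); column heights now [4 9 12 12 10 3], max=12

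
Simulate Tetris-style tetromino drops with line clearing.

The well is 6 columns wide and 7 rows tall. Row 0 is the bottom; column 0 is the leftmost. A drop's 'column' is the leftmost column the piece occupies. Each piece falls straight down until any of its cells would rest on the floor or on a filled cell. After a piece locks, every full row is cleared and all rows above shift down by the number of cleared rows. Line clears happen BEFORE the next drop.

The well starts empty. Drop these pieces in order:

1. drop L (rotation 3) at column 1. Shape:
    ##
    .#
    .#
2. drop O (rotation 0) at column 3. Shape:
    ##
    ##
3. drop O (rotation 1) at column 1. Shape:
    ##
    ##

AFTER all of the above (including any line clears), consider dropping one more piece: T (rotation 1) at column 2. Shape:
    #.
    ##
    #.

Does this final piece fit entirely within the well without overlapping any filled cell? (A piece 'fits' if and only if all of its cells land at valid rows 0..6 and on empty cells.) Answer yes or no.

Drop 1: L rot3 at col 1 lands with bottom-row=0; cleared 0 line(s) (total 0); column heights now [0 3 3 0 0 0], max=3
Drop 2: O rot0 at col 3 lands with bottom-row=0; cleared 0 line(s) (total 0); column heights now [0 3 3 2 2 0], max=3
Drop 3: O rot1 at col 1 lands with bottom-row=3; cleared 0 line(s) (total 0); column heights now [0 5 5 2 2 0], max=5
Test piece T rot1 at col 2 (width 2): heights before test = [0 5 5 2 2 0]; fits = False

Answer: no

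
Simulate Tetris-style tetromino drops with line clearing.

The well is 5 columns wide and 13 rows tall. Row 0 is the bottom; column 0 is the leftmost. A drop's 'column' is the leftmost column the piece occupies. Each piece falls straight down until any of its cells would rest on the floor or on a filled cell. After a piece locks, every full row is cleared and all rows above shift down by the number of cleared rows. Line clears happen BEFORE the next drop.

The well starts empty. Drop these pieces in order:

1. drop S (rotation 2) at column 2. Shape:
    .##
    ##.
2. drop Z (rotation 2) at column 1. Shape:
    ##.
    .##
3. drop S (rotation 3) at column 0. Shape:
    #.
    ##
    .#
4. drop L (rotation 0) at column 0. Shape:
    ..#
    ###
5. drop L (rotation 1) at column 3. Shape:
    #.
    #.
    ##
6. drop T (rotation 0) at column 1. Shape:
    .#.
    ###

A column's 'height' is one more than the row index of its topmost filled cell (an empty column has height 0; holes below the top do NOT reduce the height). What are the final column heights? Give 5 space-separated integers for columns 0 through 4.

Answer: 8 10 11 10 4

Derivation:
Drop 1: S rot2 at col 2 lands with bottom-row=0; cleared 0 line(s) (total 0); column heights now [0 0 1 2 2], max=2
Drop 2: Z rot2 at col 1 lands with bottom-row=2; cleared 0 line(s) (total 0); column heights now [0 4 4 3 2], max=4
Drop 3: S rot3 at col 0 lands with bottom-row=4; cleared 0 line(s) (total 0); column heights now [7 6 4 3 2], max=7
Drop 4: L rot0 at col 0 lands with bottom-row=7; cleared 0 line(s) (total 0); column heights now [8 8 9 3 2], max=9
Drop 5: L rot1 at col 3 lands with bottom-row=3; cleared 0 line(s) (total 0); column heights now [8 8 9 6 4], max=9
Drop 6: T rot0 at col 1 lands with bottom-row=9; cleared 0 line(s) (total 0); column heights now [8 10 11 10 4], max=11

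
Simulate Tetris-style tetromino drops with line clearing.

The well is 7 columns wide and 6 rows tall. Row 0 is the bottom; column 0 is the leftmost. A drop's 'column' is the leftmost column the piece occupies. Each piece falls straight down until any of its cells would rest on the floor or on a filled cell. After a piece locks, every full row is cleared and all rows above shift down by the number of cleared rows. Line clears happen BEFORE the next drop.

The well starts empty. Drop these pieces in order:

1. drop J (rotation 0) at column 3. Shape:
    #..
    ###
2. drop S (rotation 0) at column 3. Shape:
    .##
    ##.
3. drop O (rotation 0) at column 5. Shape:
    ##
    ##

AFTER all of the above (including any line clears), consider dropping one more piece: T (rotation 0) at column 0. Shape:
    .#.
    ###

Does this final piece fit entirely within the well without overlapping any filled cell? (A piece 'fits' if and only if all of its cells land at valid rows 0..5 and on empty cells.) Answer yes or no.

Answer: yes

Derivation:
Drop 1: J rot0 at col 3 lands with bottom-row=0; cleared 0 line(s) (total 0); column heights now [0 0 0 2 1 1 0], max=2
Drop 2: S rot0 at col 3 lands with bottom-row=2; cleared 0 line(s) (total 0); column heights now [0 0 0 3 4 4 0], max=4
Drop 3: O rot0 at col 5 lands with bottom-row=4; cleared 0 line(s) (total 0); column heights now [0 0 0 3 4 6 6], max=6
Test piece T rot0 at col 0 (width 3): heights before test = [0 0 0 3 4 6 6]; fits = True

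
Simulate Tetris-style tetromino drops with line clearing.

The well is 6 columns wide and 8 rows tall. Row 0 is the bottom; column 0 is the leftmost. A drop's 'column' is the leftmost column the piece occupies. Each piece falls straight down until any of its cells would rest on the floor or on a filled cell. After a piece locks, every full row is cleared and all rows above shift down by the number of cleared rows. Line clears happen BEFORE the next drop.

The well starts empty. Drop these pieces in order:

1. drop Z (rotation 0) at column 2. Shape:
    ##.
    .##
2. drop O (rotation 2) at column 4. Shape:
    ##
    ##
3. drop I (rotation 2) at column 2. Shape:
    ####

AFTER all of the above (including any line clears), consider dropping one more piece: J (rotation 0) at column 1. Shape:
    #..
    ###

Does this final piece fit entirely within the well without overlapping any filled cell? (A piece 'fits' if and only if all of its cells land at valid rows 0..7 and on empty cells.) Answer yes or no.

Drop 1: Z rot0 at col 2 lands with bottom-row=0; cleared 0 line(s) (total 0); column heights now [0 0 2 2 1 0], max=2
Drop 2: O rot2 at col 4 lands with bottom-row=1; cleared 0 line(s) (total 0); column heights now [0 0 2 2 3 3], max=3
Drop 3: I rot2 at col 2 lands with bottom-row=3; cleared 0 line(s) (total 0); column heights now [0 0 4 4 4 4], max=4
Test piece J rot0 at col 1 (width 3): heights before test = [0 0 4 4 4 4]; fits = True

Answer: yes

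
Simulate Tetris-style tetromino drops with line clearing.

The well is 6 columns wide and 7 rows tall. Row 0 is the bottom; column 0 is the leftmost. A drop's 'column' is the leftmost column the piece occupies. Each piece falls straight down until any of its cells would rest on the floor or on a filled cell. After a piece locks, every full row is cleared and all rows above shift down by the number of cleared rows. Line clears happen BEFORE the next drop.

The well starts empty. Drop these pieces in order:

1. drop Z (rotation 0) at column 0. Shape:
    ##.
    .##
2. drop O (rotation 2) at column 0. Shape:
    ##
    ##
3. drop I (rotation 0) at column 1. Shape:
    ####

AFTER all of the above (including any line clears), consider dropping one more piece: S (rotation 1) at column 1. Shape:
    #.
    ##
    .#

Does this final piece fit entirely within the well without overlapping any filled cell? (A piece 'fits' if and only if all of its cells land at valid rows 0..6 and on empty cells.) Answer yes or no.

Drop 1: Z rot0 at col 0 lands with bottom-row=0; cleared 0 line(s) (total 0); column heights now [2 2 1 0 0 0], max=2
Drop 2: O rot2 at col 0 lands with bottom-row=2; cleared 0 line(s) (total 0); column heights now [4 4 1 0 0 0], max=4
Drop 3: I rot0 at col 1 lands with bottom-row=4; cleared 0 line(s) (total 0); column heights now [4 5 5 5 5 0], max=5
Test piece S rot1 at col 1 (width 2): heights before test = [4 5 5 5 5 0]; fits = False

Answer: no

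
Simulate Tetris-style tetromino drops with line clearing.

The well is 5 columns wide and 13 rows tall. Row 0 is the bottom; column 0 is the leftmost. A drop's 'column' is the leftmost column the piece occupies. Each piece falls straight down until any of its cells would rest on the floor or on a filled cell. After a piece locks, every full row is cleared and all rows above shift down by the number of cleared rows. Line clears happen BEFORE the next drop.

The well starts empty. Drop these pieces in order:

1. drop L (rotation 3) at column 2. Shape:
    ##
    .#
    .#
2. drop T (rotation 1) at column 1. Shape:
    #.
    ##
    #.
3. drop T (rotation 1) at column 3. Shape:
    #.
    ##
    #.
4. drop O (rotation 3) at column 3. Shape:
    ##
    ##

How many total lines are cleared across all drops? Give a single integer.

Drop 1: L rot3 at col 2 lands with bottom-row=0; cleared 0 line(s) (total 0); column heights now [0 0 3 3 0], max=3
Drop 2: T rot1 at col 1 lands with bottom-row=2; cleared 0 line(s) (total 0); column heights now [0 5 4 3 0], max=5
Drop 3: T rot1 at col 3 lands with bottom-row=3; cleared 0 line(s) (total 0); column heights now [0 5 4 6 5], max=6
Drop 4: O rot3 at col 3 lands with bottom-row=6; cleared 0 line(s) (total 0); column heights now [0 5 4 8 8], max=8

Answer: 0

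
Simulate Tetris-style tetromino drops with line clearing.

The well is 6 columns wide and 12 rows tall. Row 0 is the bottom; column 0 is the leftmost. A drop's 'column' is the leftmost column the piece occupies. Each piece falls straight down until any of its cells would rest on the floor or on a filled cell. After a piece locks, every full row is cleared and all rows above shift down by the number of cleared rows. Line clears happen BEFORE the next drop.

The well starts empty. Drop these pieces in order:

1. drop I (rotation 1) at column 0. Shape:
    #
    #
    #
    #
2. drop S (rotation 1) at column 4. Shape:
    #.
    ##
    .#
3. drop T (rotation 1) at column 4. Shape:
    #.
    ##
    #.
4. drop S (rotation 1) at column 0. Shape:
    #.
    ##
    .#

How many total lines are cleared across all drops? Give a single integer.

Answer: 0

Derivation:
Drop 1: I rot1 at col 0 lands with bottom-row=0; cleared 0 line(s) (total 0); column heights now [4 0 0 0 0 0], max=4
Drop 2: S rot1 at col 4 lands with bottom-row=0; cleared 0 line(s) (total 0); column heights now [4 0 0 0 3 2], max=4
Drop 3: T rot1 at col 4 lands with bottom-row=3; cleared 0 line(s) (total 0); column heights now [4 0 0 0 6 5], max=6
Drop 4: S rot1 at col 0 lands with bottom-row=3; cleared 0 line(s) (total 0); column heights now [6 5 0 0 6 5], max=6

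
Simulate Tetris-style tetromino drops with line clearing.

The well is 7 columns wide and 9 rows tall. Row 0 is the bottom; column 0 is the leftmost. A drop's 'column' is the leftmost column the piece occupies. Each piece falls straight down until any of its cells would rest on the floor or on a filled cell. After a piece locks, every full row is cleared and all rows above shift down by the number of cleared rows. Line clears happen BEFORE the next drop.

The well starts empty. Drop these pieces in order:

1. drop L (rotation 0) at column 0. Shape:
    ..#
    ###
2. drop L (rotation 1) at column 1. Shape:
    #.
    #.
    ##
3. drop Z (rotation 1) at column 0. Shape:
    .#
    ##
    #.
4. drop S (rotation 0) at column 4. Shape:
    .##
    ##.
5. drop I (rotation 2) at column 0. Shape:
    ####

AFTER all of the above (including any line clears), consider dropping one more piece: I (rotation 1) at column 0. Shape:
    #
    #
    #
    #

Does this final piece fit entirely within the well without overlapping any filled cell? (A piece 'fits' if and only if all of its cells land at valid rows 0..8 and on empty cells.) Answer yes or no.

Drop 1: L rot0 at col 0 lands with bottom-row=0; cleared 0 line(s) (total 0); column heights now [1 1 2 0 0 0 0], max=2
Drop 2: L rot1 at col 1 lands with bottom-row=2; cleared 0 line(s) (total 0); column heights now [1 5 3 0 0 0 0], max=5
Drop 3: Z rot1 at col 0 lands with bottom-row=4; cleared 0 line(s) (total 0); column heights now [6 7 3 0 0 0 0], max=7
Drop 4: S rot0 at col 4 lands with bottom-row=0; cleared 0 line(s) (total 0); column heights now [6 7 3 0 1 2 2], max=7
Drop 5: I rot2 at col 0 lands with bottom-row=7; cleared 0 line(s) (total 0); column heights now [8 8 8 8 1 2 2], max=8
Test piece I rot1 at col 0 (width 1): heights before test = [8 8 8 8 1 2 2]; fits = False

Answer: no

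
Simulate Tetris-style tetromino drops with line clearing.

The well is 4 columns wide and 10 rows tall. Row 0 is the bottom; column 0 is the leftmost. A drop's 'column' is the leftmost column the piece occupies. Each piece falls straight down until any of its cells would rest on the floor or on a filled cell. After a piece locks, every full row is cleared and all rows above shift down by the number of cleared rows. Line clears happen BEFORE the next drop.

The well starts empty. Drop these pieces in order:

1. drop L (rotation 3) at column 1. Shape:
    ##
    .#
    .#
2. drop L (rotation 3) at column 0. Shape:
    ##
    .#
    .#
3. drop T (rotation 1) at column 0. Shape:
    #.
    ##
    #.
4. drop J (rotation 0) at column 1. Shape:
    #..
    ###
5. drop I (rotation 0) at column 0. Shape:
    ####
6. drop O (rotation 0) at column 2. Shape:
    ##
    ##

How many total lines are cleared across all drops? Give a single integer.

Answer: 2

Derivation:
Drop 1: L rot3 at col 1 lands with bottom-row=0; cleared 0 line(s) (total 0); column heights now [0 3 3 0], max=3
Drop 2: L rot3 at col 0 lands with bottom-row=3; cleared 0 line(s) (total 0); column heights now [6 6 3 0], max=6
Drop 3: T rot1 at col 0 lands with bottom-row=6; cleared 0 line(s) (total 0); column heights now [9 8 3 0], max=9
Drop 4: J rot0 at col 1 lands with bottom-row=8; cleared 1 line(s) (total 1); column heights now [8 9 3 0], max=9
Drop 5: I rot0 at col 0 lands with bottom-row=9; cleared 1 line(s) (total 2); column heights now [8 9 3 0], max=9
Drop 6: O rot0 at col 2 lands with bottom-row=3; cleared 0 line(s) (total 2); column heights now [8 9 5 5], max=9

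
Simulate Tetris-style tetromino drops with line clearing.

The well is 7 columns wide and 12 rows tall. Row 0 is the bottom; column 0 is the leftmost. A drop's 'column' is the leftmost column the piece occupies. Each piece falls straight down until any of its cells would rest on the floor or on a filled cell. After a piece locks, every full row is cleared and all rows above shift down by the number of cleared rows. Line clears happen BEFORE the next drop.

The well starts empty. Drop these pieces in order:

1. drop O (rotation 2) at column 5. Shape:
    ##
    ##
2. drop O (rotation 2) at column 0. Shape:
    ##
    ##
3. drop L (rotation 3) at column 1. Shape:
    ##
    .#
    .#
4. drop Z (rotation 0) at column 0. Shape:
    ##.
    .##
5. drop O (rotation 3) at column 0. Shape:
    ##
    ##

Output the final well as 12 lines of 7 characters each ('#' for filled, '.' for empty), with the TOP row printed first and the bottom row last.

Drop 1: O rot2 at col 5 lands with bottom-row=0; cleared 0 line(s) (total 0); column heights now [0 0 0 0 0 2 2], max=2
Drop 2: O rot2 at col 0 lands with bottom-row=0; cleared 0 line(s) (total 0); column heights now [2 2 0 0 0 2 2], max=2
Drop 3: L rot3 at col 1 lands with bottom-row=0; cleared 0 line(s) (total 0); column heights now [2 3 3 0 0 2 2], max=3
Drop 4: Z rot0 at col 0 lands with bottom-row=3; cleared 0 line(s) (total 0); column heights now [5 5 4 0 0 2 2], max=5
Drop 5: O rot3 at col 0 lands with bottom-row=5; cleared 0 line(s) (total 0); column heights now [7 7 4 0 0 2 2], max=7

Answer: .......
.......
.......
.......
.......
##.....
##.....
##.....
.##....
.##....
###..##
###..##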